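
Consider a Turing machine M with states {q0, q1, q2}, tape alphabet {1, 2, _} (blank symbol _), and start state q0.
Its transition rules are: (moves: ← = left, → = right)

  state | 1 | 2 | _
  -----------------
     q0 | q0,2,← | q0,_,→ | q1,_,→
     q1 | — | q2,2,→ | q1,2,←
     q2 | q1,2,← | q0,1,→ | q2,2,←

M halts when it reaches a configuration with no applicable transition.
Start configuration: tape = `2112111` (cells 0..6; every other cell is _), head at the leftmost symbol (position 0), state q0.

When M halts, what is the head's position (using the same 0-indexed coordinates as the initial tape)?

2

state=q0 head=0 tape=[2]112111__   (q0,2)→(q0,_,→)
state=q0 head=1 tape=_[1]12111__   (q0,1)→(q0,2,←)
state=q0 head=0 tape=[_]212111__   (q0,_)→(q1,_,→)
state=q1 head=1 tape=_[2]12111__   (q1,2)→(q2,2,→)
state=q2 head=2 tape=_2[1]2111__   (q2,1)→(q1,2,←)
state=q1 head=1 tape=_[2]22111__   (q1,2)→(q2,2,→)
state=q2 head=2 tape=_2[2]2111__   (q2,2)→(q0,1,→)
state=q0 head=3 tape=_21[2]111__   (q0,2)→(q0,_,→)
state=q0 head=4 tape=_21_[1]11__   (q0,1)→(q0,2,←)
state=q0 head=3 tape=_21[_]211__   (q0,_)→(q1,_,→)
state=q1 head=4 tape=_21_[2]11__   (q1,2)→(q2,2,→)
state=q2 head=5 tape=_21_2[1]1__   (q2,1)→(q1,2,←)
state=q1 head=4 tape=_21_[2]21__   (q1,2)→(q2,2,→)
state=q2 head=5 tape=_21_2[2]1__   (q2,2)→(q0,1,→)
state=q0 head=6 tape=_21_21[1]__   (q0,1)→(q0,2,←)
state=q0 head=5 tape=_21_2[1]2__   (q0,1)→(q0,2,←)
state=q0 head=4 tape=_21_[2]22__   (q0,2)→(q0,_,→)
state=q0 head=5 tape=_21__[2]2__   (q0,2)→(q0,_,→)
state=q0 head=6 tape=_21___[2]__   (q0,2)→(q0,_,→)
state=q0 head=7 tape=_21____[_]_   (q0,_)→(q1,_,→)
state=q1 head=8 tape=_21_____[_]   (q1,_)→(q1,2,←)
state=q1 head=7 tape=_21____[_]2   (q1,_)→(q1,2,←)
state=q1 head=6 tape=_21___[_]22   (q1,_)→(q1,2,←)
state=q1 head=5 tape=_21__[_]222   (q1,_)→(q1,2,←)
state=q1 head=4 tape=_21_[_]2222   (q1,_)→(q1,2,←)
state=q1 head=3 tape=_21[_]22222   (q1,_)→(q1,2,←)
state=q1 head=2 tape=_2[1]222222
At halt the head is at cell 2.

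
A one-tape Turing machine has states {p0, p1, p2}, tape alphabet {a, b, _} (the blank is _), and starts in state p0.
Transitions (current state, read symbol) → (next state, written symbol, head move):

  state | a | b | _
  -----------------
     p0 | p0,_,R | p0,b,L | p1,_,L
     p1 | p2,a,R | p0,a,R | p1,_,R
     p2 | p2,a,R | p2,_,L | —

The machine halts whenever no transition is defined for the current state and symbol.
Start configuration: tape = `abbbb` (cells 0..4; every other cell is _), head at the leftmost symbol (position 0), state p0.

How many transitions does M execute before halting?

29

state=p0 head=0 tape=_[a]bbbb_   (p0,a)→(p0,_,R)
state=p0 head=1 tape=__[b]bbb_   (p0,b)→(p0,b,L)
state=p0 head=0 tape=_[_]bbbb_   (p0,_)→(p1,_,L)
state=p1 head=-1 tape=[_]_bbbb_   (p1,_)→(p1,_,R)
state=p1 head=0 tape=_[_]bbbb_   (p1,_)→(p1,_,R)
state=p1 head=1 tape=__[b]bbb_   (p1,b)→(p0,a,R)
state=p0 head=2 tape=__a[b]bb_   (p0,b)→(p0,b,L)
state=p0 head=1 tape=__[a]bbb_   (p0,a)→(p0,_,R)
state=p0 head=2 tape=___[b]bb_   (p0,b)→(p0,b,L)
state=p0 head=1 tape=__[_]bbb_   (p0,_)→(p1,_,L)
state=p1 head=0 tape=_[_]_bbb_   (p1,_)→(p1,_,R)
state=p1 head=1 tape=__[_]bbb_   (p1,_)→(p1,_,R)
state=p1 head=2 tape=___[b]bb_   (p1,b)→(p0,a,R)
state=p0 head=3 tape=___a[b]b_   (p0,b)→(p0,b,L)
state=p0 head=2 tape=___[a]bb_   (p0,a)→(p0,_,R)
state=p0 head=3 tape=____[b]b_   (p0,b)→(p0,b,L)
state=p0 head=2 tape=___[_]bb_   (p0,_)→(p1,_,L)
state=p1 head=1 tape=__[_]_bb_   (p1,_)→(p1,_,R)
state=p1 head=2 tape=___[_]bb_   (p1,_)→(p1,_,R)
state=p1 head=3 tape=____[b]b_   (p1,b)→(p0,a,R)
state=p0 head=4 tape=____a[b]_   (p0,b)→(p0,b,L)
state=p0 head=3 tape=____[a]b_   (p0,a)→(p0,_,R)
state=p0 head=4 tape=_____[b]_   (p0,b)→(p0,b,L)
state=p0 head=3 tape=____[_]b_   (p0,_)→(p1,_,L)
state=p1 head=2 tape=___[_]_b_   (p1,_)→(p1,_,R)
state=p1 head=3 tape=____[_]b_   (p1,_)→(p1,_,R)
state=p1 head=4 tape=_____[b]_   (p1,b)→(p0,a,R)
state=p0 head=5 tape=_____a[_]   (p0,_)→(p1,_,L)
state=p1 head=4 tape=_____[a]_   (p1,a)→(p2,a,R)
state=p2 head=5 tape=_____a[_]
M halts after 29 transitions.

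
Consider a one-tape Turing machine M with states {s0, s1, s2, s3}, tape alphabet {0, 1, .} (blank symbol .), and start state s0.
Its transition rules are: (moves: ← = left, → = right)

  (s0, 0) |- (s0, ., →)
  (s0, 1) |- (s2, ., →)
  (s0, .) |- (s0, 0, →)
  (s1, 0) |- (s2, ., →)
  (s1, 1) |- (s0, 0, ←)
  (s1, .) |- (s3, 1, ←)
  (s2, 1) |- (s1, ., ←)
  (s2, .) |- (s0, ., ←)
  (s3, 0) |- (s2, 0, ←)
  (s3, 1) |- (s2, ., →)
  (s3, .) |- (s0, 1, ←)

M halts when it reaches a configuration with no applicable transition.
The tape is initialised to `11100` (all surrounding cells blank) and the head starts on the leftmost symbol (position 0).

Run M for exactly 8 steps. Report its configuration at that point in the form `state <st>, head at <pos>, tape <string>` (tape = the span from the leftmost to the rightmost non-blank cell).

state=s0 head=0 tape=..[1]1100   (s0,1)→(s2,.,→)
state=s2 head=1 tape=...[1]100   (s2,1)→(s1,.,←)
state=s1 head=0 tape=..[.].100   (s1,.)→(s3,1,←)
state=s3 head=-1 tape=.[.]1.100   (s3,.)→(s0,1,←)
state=s0 head=-2 tape=[.]11.100   (s0,.)→(s0,0,→)
state=s0 head=-1 tape=0[1]1.100   (s0,1)→(s2,.,→)
state=s2 head=0 tape=0.[1].100   (s2,1)→(s1,.,←)
state=s1 head=-1 tape=0[.]..100   (s1,.)→(s3,1,←)
state=s3 head=-2 tape=[0]1..100
After 8 steps: state s3, head at -2, tape 01..100.

state s3, head at -2, tape 01..100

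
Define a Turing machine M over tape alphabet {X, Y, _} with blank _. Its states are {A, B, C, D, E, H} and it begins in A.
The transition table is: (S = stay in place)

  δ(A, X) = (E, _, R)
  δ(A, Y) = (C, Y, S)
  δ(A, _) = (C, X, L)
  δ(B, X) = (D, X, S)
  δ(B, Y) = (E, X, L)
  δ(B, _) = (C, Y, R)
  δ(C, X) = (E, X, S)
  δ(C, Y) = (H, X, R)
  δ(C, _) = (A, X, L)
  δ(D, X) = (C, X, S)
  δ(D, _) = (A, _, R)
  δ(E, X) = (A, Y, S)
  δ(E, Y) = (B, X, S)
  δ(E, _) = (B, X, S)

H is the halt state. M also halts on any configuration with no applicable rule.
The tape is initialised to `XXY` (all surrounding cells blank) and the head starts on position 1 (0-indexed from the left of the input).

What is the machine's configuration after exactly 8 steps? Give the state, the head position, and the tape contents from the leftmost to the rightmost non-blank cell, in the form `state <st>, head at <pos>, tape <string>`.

A | X[X]Y_   read X → write _, move R, go to E
E | X_[Y]_   read Y → write X, move S, go to B
B | X_[X]_   read X → write X, move S, go to D
D | X_[X]_   read X → write X, move S, go to C
C | X_[X]_   read X → write X, move S, go to E
E | X_[X]_   read X → write Y, move S, go to A
A | X_[Y]_   read Y → write Y, move S, go to C
C | X_[Y]_   read Y → write X, move R, go to H
H | X_X[_]
After 8 steps: state H, head at 3, tape X_X.

state H, head at 3, tape X_X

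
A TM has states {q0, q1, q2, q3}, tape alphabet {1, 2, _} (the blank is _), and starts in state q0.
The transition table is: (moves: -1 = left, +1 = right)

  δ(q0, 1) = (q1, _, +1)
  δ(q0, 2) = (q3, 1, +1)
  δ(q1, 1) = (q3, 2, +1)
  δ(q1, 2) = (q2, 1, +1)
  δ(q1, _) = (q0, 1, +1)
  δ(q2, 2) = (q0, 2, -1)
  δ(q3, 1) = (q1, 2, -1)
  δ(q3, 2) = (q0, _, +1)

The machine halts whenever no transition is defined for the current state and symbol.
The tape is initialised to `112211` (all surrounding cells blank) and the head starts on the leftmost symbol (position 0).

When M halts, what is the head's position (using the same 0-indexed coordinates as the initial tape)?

7

state=q0 head=0 tape=[1]12211__   (q0,1)→(q1,_,+1)
state=q1 head=1 tape=_[1]2211__   (q1,1)→(q3,2,+1)
state=q3 head=2 tape=_2[2]211__   (q3,2)→(q0,_,+1)
state=q0 head=3 tape=_2_[2]11__   (q0,2)→(q3,1,+1)
state=q3 head=4 tape=_2_1[1]1__   (q3,1)→(q1,2,-1)
state=q1 head=3 tape=_2_[1]21__   (q1,1)→(q3,2,+1)
state=q3 head=4 tape=_2_2[2]1__   (q3,2)→(q0,_,+1)
state=q0 head=5 tape=_2_2_[1]__   (q0,1)→(q1,_,+1)
state=q1 head=6 tape=_2_2__[_]_   (q1,_)→(q0,1,+1)
state=q0 head=7 tape=_2_2__1[_]
At halt the head is at cell 7.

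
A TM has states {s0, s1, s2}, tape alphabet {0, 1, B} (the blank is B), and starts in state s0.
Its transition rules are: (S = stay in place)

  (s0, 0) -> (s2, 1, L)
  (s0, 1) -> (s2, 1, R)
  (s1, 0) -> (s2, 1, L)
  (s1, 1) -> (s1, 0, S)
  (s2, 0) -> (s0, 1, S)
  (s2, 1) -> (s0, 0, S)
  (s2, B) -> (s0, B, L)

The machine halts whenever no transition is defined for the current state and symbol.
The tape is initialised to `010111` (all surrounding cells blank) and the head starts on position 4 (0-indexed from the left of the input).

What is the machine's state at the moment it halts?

state=s0 head=4 tape=BB0101[1]1   (s0,1)→(s2,1,R)
state=s2 head=5 tape=BB01011[1]   (s2,1)→(s0,0,S)
state=s0 head=5 tape=BB01011[0]   (s0,0)→(s2,1,L)
state=s2 head=4 tape=BB0101[1]1   (s2,1)→(s0,0,S)
state=s0 head=4 tape=BB0101[0]1   (s0,0)→(s2,1,L)
state=s2 head=3 tape=BB010[1]11   (s2,1)→(s0,0,S)
state=s0 head=3 tape=BB010[0]11   (s0,0)→(s2,1,L)
state=s2 head=2 tape=BB01[0]111   (s2,0)→(s0,1,S)
state=s0 head=2 tape=BB01[1]111   (s0,1)→(s2,1,R)
state=s2 head=3 tape=BB011[1]11   (s2,1)→(s0,0,S)
state=s0 head=3 tape=BB011[0]11   (s0,0)→(s2,1,L)
state=s2 head=2 tape=BB01[1]111   (s2,1)→(s0,0,S)
state=s0 head=2 tape=BB01[0]111   (s0,0)→(s2,1,L)
state=s2 head=1 tape=BB0[1]1111   (s2,1)→(s0,0,S)
state=s0 head=1 tape=BB0[0]1111   (s0,0)→(s2,1,L)
state=s2 head=0 tape=BB[0]11111   (s2,0)→(s0,1,S)
state=s0 head=0 tape=BB[1]11111   (s0,1)→(s2,1,R)
state=s2 head=1 tape=BB1[1]1111   (s2,1)→(s0,0,S)
state=s0 head=1 tape=BB1[0]1111   (s0,0)→(s2,1,L)
state=s2 head=0 tape=BB[1]11111   (s2,1)→(s0,0,S)
state=s0 head=0 tape=BB[0]11111   (s0,0)→(s2,1,L)
state=s2 head=-1 tape=B[B]111111   (s2,B)→(s0,B,L)
state=s0 head=-2 tape=[B]B111111
No transition is defined for (s0, B); M halts in state s0.

s0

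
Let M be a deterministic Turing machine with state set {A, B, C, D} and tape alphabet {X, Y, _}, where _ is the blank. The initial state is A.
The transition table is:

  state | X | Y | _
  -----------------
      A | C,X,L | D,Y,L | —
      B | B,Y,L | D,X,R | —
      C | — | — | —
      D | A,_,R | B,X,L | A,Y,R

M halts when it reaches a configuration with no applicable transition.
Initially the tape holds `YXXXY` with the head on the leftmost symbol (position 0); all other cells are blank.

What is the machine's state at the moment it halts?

A | __[Y]XXXY   read Y → write Y, move L, go to D
D | _[_]YXXXY   read _ → write Y, move R, go to A
A | _Y[Y]XXXY   read Y → write Y, move L, go to D
D | _[Y]YXXXY   read Y → write X, move L, go to B
B | [_]XYXXXY
No transition is defined for (B, _); M halts in state B.

B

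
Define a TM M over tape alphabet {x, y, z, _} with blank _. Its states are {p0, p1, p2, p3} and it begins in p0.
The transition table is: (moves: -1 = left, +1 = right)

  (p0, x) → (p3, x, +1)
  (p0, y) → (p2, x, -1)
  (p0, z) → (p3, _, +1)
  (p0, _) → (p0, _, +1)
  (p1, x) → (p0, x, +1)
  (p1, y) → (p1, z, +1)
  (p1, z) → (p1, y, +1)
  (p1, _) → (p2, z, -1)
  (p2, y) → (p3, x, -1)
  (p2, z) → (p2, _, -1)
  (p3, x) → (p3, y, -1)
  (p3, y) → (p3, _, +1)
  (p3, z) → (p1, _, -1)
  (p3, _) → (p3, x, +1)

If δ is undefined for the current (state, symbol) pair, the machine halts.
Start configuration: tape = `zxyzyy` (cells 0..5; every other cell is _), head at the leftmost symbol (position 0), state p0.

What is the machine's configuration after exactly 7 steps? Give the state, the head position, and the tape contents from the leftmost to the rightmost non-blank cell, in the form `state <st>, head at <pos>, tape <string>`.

state=p0 head=0 tape=[z]xyzyy   (p0,z)→(p3,_,+1)
state=p3 head=1 tape=_[x]yzyy   (p3,x)→(p3,y,-1)
state=p3 head=0 tape=[_]yyzyy   (p3,_)→(p3,x,+1)
state=p3 head=1 tape=x[y]yzyy   (p3,y)→(p3,_,+1)
state=p3 head=2 tape=x_[y]zyy   (p3,y)→(p3,_,+1)
state=p3 head=3 tape=x__[z]yy   (p3,z)→(p1,_,-1)
state=p1 head=2 tape=x_[_]_yy   (p1,_)→(p2,z,-1)
state=p2 head=1 tape=x[_]z_yy
After 7 steps: state p2, head at 1, tape x_z_yy.

state p2, head at 1, tape x_z_yy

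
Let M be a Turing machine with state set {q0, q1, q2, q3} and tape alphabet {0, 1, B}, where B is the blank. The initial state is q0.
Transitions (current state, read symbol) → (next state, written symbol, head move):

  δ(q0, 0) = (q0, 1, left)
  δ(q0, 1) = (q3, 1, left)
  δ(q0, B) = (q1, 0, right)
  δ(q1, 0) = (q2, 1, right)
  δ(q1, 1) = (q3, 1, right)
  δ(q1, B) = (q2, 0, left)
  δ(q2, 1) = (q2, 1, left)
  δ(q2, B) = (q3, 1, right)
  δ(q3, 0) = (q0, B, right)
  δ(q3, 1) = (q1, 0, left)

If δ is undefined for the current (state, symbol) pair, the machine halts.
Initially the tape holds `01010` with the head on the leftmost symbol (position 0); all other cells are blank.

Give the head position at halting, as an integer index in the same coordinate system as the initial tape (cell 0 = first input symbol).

q0 | B[0]1010B   read 0 → write 1, move left, go to q0
q0 | [B]11010B   read B → write 0, move right, go to q1
q1 | 0[1]1010B   read 1 → write 1, move right, go to q3
q3 | 01[1]010B   read 1 → write 0, move left, go to q1
q1 | 0[1]0010B   read 1 → write 1, move right, go to q3
q3 | 01[0]010B   read 0 → write B, move right, go to q0
q0 | 01B[0]10B   read 0 → write 1, move left, go to q0
q0 | 01[B]110B   read B → write 0, move right, go to q1
q1 | 010[1]10B   read 1 → write 1, move right, go to q3
q3 | 0101[1]0B   read 1 → write 0, move left, go to q1
q1 | 010[1]00B   read 1 → write 1, move right, go to q3
q3 | 0101[0]0B   read 0 → write B, move right, go to q0
q0 | 0101B[0]B   read 0 → write 1, move left, go to q0
q0 | 0101[B]1B   read B → write 0, move right, go to q1
q1 | 01010[1]B   read 1 → write 1, move right, go to q3
q3 | 010101[B]
At halt the head is at cell 5.

5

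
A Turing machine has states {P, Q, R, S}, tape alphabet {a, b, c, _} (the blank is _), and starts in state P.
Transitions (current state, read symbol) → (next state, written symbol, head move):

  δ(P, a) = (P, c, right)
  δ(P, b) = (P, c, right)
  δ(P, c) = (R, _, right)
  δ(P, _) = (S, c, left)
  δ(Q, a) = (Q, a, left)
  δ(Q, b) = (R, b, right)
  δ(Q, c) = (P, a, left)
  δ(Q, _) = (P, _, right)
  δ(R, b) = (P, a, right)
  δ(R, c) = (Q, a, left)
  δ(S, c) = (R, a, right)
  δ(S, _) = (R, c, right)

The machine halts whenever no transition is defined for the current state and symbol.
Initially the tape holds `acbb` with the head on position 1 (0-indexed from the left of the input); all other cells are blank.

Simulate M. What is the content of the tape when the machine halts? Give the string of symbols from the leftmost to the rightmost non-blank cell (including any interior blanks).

a__aaa

P | a[c]bb__   read c → write _, move right, go to R
R | a_[b]b__   read b → write a, move right, go to P
P | a_a[b]__   read b → write c, move right, go to P
P | a_ac[_]_   read _ → write c, move left, go to S
S | a_a[c]c_   read c → write a, move right, go to R
R | a_aa[c]_   read c → write a, move left, go to Q
Q | a_a[a]a_   read a → write a, move left, go to Q
Q | a_[a]aa_   read a → write a, move left, go to Q
Q | a[_]aaa_   read _ → write _, move right, go to P
P | a_[a]aa_   read a → write c, move right, go to P
P | a_c[a]a_   read a → write c, move right, go to P
P | a_cc[a]_   read a → write c, move right, go to P
P | a_ccc[_]   read _ → write c, move left, go to S
S | a_cc[c]c   read c → write a, move right, go to R
R | a_cca[c]   read c → write a, move left, go to Q
Q | a_cc[a]a   read a → write a, move left, go to Q
Q | a_c[c]aa   read c → write a, move left, go to P
P | a_[c]aaa   read c → write _, move right, go to R
R | a__[a]aa
The non-blank tape span at halt is a__aaa.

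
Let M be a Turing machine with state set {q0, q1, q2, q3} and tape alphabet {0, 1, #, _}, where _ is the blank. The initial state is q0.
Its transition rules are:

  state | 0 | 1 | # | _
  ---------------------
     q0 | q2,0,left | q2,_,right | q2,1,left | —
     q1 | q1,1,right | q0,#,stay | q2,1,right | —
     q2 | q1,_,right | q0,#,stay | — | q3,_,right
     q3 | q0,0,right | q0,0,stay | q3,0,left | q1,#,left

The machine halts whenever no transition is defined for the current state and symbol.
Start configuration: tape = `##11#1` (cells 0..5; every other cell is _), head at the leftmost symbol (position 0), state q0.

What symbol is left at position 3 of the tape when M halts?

state=q0 head=0 tape=_[#]#11#1__   (q0,#)→(q2,1,left)
state=q2 head=-1 tape=[_]1#11#1__   (q2,_)→(q3,_,right)
state=q3 head=0 tape=_[1]#11#1__   (q3,1)→(q0,0,stay)
state=q0 head=0 tape=_[0]#11#1__   (q0,0)→(q2,0,left)
state=q2 head=-1 tape=[_]0#11#1__   (q2,_)→(q3,_,right)
state=q3 head=0 tape=_[0]#11#1__   (q3,0)→(q0,0,right)
state=q0 head=1 tape=_0[#]11#1__   (q0,#)→(q2,1,left)
state=q2 head=0 tape=_[0]111#1__   (q2,0)→(q1,_,right)
state=q1 head=1 tape=__[1]11#1__   (q1,1)→(q0,#,stay)
state=q0 head=1 tape=__[#]11#1__   (q0,#)→(q2,1,left)
state=q2 head=0 tape=_[_]111#1__   (q2,_)→(q3,_,right)
state=q3 head=1 tape=__[1]11#1__   (q3,1)→(q0,0,stay)
state=q0 head=1 tape=__[0]11#1__   (q0,0)→(q2,0,left)
state=q2 head=0 tape=_[_]011#1__   (q2,_)→(q3,_,right)
state=q3 head=1 tape=__[0]11#1__   (q3,0)→(q0,0,right)
state=q0 head=2 tape=__0[1]1#1__   (q0,1)→(q2,_,right)
state=q2 head=3 tape=__0_[1]#1__   (q2,1)→(q0,#,stay)
state=q0 head=3 tape=__0_[#]#1__   (q0,#)→(q2,1,left)
state=q2 head=2 tape=__0[_]1#1__   (q2,_)→(q3,_,right)
state=q3 head=3 tape=__0_[1]#1__   (q3,1)→(q0,0,stay)
state=q0 head=3 tape=__0_[0]#1__   (q0,0)→(q2,0,left)
state=q2 head=2 tape=__0[_]0#1__   (q2,_)→(q3,_,right)
state=q3 head=3 tape=__0_[0]#1__   (q3,0)→(q0,0,right)
state=q0 head=4 tape=__0_0[#]1__   (q0,#)→(q2,1,left)
state=q2 head=3 tape=__0_[0]11__   (q2,0)→(q1,_,right)
state=q1 head=4 tape=__0__[1]1__   (q1,1)→(q0,#,stay)
state=q0 head=4 tape=__0__[#]1__   (q0,#)→(q2,1,left)
state=q2 head=3 tape=__0_[_]11__   (q2,_)→(q3,_,right)
state=q3 head=4 tape=__0__[1]1__   (q3,1)→(q0,0,stay)
state=q0 head=4 tape=__0__[0]1__   (q0,0)→(q2,0,left)
state=q2 head=3 tape=__0_[_]01__   (q2,_)→(q3,_,right)
state=q3 head=4 tape=__0__[0]1__   (q3,0)→(q0,0,right)
state=q0 head=5 tape=__0__0[1]__   (q0,1)→(q2,_,right)
state=q2 head=6 tape=__0__0_[_]_   (q2,_)→(q3,_,right)
state=q3 head=7 tape=__0__0__[_]   (q3,_)→(q1,#,left)
state=q1 head=6 tape=__0__0_[_]#
Cell 3 holds _ when M halts.

_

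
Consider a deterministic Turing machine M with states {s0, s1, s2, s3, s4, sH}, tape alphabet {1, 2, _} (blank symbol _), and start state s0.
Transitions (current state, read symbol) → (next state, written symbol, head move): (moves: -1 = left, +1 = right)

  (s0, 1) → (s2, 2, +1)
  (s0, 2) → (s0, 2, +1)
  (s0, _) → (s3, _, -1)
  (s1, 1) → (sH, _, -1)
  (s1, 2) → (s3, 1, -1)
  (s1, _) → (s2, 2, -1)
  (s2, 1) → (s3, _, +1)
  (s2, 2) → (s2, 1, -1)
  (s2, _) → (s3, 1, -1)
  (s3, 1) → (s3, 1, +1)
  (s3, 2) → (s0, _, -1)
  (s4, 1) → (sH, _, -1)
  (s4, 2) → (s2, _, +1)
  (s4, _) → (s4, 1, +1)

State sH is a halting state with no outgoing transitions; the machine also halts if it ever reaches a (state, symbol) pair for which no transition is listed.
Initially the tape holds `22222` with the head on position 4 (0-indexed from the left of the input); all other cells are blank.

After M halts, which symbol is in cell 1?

state=s0 head=4 tape=__2222[2]_   (s0,2)→(s0,2,+1)
state=s0 head=5 tape=__22222[_]   (s0,_)→(s3,_,-1)
state=s3 head=4 tape=__2222[2]_   (s3,2)→(s0,_,-1)
state=s0 head=3 tape=__222[2]__   (s0,2)→(s0,2,+1)
state=s0 head=4 tape=__2222[_]_   (s0,_)→(s3,_,-1)
state=s3 head=3 tape=__222[2]__   (s3,2)→(s0,_,-1)
state=s0 head=2 tape=__22[2]___   (s0,2)→(s0,2,+1)
state=s0 head=3 tape=__222[_]__   (s0,_)→(s3,_,-1)
state=s3 head=2 tape=__22[2]___   (s3,2)→(s0,_,-1)
state=s0 head=1 tape=__2[2]____   (s0,2)→(s0,2,+1)
state=s0 head=2 tape=__22[_]___   (s0,_)→(s3,_,-1)
state=s3 head=1 tape=__2[2]____   (s3,2)→(s0,_,-1)
state=s0 head=0 tape=__[2]_____   (s0,2)→(s0,2,+1)
state=s0 head=1 tape=__2[_]____   (s0,_)→(s3,_,-1)
state=s3 head=0 tape=__[2]_____   (s3,2)→(s0,_,-1)
state=s0 head=-1 tape=_[_]______   (s0,_)→(s3,_,-1)
state=s3 head=-2 tape=[_]_______
Cell 1 holds _ when M halts.

_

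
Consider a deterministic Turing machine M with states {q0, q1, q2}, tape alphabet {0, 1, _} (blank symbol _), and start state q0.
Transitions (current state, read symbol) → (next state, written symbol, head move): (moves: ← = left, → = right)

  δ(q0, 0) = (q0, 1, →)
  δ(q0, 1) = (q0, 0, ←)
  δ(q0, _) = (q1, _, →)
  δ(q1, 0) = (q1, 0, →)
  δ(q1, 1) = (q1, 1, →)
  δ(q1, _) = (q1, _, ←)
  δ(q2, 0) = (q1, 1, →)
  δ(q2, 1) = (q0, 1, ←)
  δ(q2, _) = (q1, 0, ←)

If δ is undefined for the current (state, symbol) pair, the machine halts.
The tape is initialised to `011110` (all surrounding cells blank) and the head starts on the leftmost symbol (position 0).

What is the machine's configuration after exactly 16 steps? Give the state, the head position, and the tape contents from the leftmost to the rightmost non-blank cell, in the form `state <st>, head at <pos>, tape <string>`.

state q1, head at 6, tape 001110

state=q0 head=0 tape=_[0]11110_   (q0,0)→(q0,1,→)
state=q0 head=1 tape=_1[1]1110_   (q0,1)→(q0,0,←)
state=q0 head=0 tape=_[1]01110_   (q0,1)→(q0,0,←)
state=q0 head=-1 tape=[_]001110_   (q0,_)→(q1,_,→)
state=q1 head=0 tape=_[0]01110_   (q1,0)→(q1,0,→)
state=q1 head=1 tape=_0[0]1110_   (q1,0)→(q1,0,→)
state=q1 head=2 tape=_00[1]110_   (q1,1)→(q1,1,→)
state=q1 head=3 tape=_001[1]10_   (q1,1)→(q1,1,→)
state=q1 head=4 tape=_0011[1]0_   (q1,1)→(q1,1,→)
state=q1 head=5 tape=_00111[0]_   (q1,0)→(q1,0,→)
state=q1 head=6 tape=_001110[_]   (q1,_)→(q1,_,←)
state=q1 head=5 tape=_00111[0]_   (q1,0)→(q1,0,→)
state=q1 head=6 tape=_001110[_]   (q1,_)→(q1,_,←)
state=q1 head=5 tape=_00111[0]_   (q1,0)→(q1,0,→)
state=q1 head=6 tape=_001110[_]   (q1,_)→(q1,_,←)
state=q1 head=5 tape=_00111[0]_   (q1,0)→(q1,0,→)
state=q1 head=6 tape=_001110[_]
After 16 steps: state q1, head at 6, tape 001110.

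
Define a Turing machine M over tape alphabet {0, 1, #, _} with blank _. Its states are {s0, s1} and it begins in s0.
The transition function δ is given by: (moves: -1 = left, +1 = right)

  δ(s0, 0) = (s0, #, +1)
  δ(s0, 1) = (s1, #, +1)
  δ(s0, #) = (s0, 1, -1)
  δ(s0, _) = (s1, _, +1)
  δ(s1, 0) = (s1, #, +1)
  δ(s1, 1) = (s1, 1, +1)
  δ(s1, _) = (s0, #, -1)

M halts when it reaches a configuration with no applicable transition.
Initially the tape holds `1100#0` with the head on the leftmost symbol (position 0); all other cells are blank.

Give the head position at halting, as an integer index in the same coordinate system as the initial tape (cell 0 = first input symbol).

4

s0 | [1]100#0   read 1 → write #, move +1, go to s1
s1 | #[1]00#0   read 1 → write 1, move +1, go to s1
s1 | #1[0]0#0   read 0 → write #, move +1, go to s1
s1 | #1#[0]#0   read 0 → write #, move +1, go to s1
s1 | #1##[#]0
At halt the head is at cell 4.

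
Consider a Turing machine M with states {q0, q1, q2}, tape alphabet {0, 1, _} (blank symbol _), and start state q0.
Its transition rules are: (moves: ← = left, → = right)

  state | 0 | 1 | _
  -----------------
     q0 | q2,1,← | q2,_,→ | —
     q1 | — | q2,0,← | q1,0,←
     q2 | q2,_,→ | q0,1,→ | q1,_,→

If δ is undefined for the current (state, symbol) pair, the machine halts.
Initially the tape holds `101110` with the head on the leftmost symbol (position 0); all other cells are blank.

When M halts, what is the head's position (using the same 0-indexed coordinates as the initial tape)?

4

q0 | [1]01110__   read 1 → write _, move →, go to q2
q2 | _[0]1110__   read 0 → write _, move →, go to q2
q2 | __[1]110__   read 1 → write 1, move →, go to q0
q0 | __1[1]10__   read 1 → write _, move →, go to q2
q2 | __1_[1]0__   read 1 → write 1, move →, go to q0
q0 | __1_1[0]__   read 0 → write 1, move ←, go to q2
q2 | __1_[1]1__   read 1 → write 1, move →, go to q0
q0 | __1_1[1]__   read 1 → write _, move →, go to q2
q2 | __1_1_[_]_   read _ → write _, move →, go to q1
q1 | __1_1__[_]   read _ → write 0, move ←, go to q1
q1 | __1_1_[_]0   read _ → write 0, move ←, go to q1
q1 | __1_1[_]00   read _ → write 0, move ←, go to q1
q1 | __1_[1]000   read 1 → write 0, move ←, go to q2
q2 | __1[_]0000   read _ → write _, move →, go to q1
q1 | __1_[0]000
At halt the head is at cell 4.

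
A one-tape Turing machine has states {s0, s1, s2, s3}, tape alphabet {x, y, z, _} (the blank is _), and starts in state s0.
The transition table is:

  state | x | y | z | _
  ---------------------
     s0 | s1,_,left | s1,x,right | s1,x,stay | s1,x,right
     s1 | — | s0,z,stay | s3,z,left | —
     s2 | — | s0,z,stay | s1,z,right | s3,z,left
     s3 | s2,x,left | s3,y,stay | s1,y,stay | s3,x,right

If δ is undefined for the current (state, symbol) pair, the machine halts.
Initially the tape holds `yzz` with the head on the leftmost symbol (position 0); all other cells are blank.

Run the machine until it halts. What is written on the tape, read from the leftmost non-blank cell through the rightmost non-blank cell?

s0 | __[y]zz   read y → write x, move right, go to s1
s1 | __x[z]z   read z → write z, move left, go to s3
s3 | __[x]zz   read x → write x, move left, go to s2
s2 | _[_]xzz   read _ → write z, move left, go to s3
s3 | [_]zxzz   read _ → write x, move right, go to s3
s3 | x[z]xzz   read z → write y, move stay, go to s1
s1 | x[y]xzz   read y → write z, move stay, go to s0
s0 | x[z]xzz   read z → write x, move stay, go to s1
s1 | x[x]xzz
The non-blank tape span at halt is xxxzz.

xxxzz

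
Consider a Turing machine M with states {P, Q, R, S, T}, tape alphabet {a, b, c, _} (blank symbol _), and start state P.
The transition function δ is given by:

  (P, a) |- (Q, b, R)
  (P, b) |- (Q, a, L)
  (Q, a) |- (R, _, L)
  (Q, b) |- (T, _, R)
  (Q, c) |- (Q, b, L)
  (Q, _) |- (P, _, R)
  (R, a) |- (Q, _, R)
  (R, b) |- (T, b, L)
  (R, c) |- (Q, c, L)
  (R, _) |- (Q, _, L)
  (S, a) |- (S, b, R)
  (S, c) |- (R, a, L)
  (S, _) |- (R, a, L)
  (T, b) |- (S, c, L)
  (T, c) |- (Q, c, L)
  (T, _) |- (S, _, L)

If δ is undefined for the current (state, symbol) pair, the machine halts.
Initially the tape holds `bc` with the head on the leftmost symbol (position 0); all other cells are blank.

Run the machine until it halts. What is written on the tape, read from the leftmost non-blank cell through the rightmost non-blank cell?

ac

state=P head=0 tape=__[b]c   (P,b)→(Q,a,L)
state=Q head=-1 tape=_[_]ac   (Q,_)→(P,_,R)
state=P head=0 tape=__[a]c   (P,a)→(Q,b,R)
state=Q head=1 tape=__b[c]   (Q,c)→(Q,b,L)
state=Q head=0 tape=__[b]b   (Q,b)→(T,_,R)
state=T head=1 tape=___[b]   (T,b)→(S,c,L)
state=S head=0 tape=__[_]c   (S,_)→(R,a,L)
state=R head=-1 tape=_[_]ac   (R,_)→(Q,_,L)
state=Q head=-2 tape=[_]_ac   (Q,_)→(P,_,R)
state=P head=-1 tape=_[_]ac
The non-blank tape span at halt is ac.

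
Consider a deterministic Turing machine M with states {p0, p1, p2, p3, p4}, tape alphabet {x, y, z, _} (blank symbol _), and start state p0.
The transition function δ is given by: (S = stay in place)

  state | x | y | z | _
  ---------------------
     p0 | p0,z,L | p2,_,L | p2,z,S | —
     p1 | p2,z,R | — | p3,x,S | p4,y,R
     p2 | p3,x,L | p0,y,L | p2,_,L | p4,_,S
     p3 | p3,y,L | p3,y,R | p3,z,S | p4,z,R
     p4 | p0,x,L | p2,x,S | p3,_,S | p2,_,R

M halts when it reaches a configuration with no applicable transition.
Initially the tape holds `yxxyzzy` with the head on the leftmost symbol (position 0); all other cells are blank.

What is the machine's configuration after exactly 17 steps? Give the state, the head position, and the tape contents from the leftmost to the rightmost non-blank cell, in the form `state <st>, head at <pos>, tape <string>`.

state p0, head at 0, tape zxxyzzy

p0 | _[y]xxyzzy   read y → write _, move L, go to p2
p2 | [_]_xxyzzy   read _ → write _, move S, go to p4
p4 | [_]_xxyzzy   read _ → write _, move R, go to p2
p2 | _[_]xxyzzy   read _ → write _, move S, go to p4
p4 | _[_]xxyzzy   read _ → write _, move R, go to p2
p2 | __[x]xyzzy   read x → write x, move L, go to p3
p3 | _[_]xxyzzy   read _ → write z, move R, go to p4
p4 | _z[x]xyzzy   read x → write x, move L, go to p0
p0 | _[z]xxyzzy   read z → write z, move S, go to p2
p2 | _[z]xxyzzy   read z → write _, move L, go to p2
p2 | [_]_xxyzzy   read _ → write _, move S, go to p4
p4 | [_]_xxyzzy   read _ → write _, move R, go to p2
p2 | _[_]xxyzzy   read _ → write _, move S, go to p4
p4 | _[_]xxyzzy   read _ → write _, move R, go to p2
p2 | __[x]xyzzy   read x → write x, move L, go to p3
p3 | _[_]xxyzzy   read _ → write z, move R, go to p4
p4 | _z[x]xyzzy   read x → write x, move L, go to p0
p0 | _[z]xxyzzy
After 17 steps: state p0, head at 0, tape zxxyzzy.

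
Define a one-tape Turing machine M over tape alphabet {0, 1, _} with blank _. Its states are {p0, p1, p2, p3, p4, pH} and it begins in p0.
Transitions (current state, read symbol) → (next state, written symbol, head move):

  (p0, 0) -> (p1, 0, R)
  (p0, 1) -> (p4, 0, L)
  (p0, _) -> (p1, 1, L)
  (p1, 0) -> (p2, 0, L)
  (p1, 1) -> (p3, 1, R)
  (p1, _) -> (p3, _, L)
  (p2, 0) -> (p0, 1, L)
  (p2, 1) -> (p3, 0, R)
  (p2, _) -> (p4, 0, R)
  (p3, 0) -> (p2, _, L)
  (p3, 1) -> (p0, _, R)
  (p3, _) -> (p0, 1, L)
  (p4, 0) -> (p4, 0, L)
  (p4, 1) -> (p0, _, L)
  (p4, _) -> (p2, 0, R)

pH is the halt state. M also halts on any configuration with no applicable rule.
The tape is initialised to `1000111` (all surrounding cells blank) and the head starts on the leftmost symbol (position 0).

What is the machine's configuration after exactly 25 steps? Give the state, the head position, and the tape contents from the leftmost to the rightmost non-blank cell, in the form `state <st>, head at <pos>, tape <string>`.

state p1, head at 5, tape 00001011

state=p0 head=0 tape=_[1]000111   (p0,1)→(p4,0,L)
state=p4 head=-1 tape=[_]0000111   (p4,_)→(p2,0,R)
state=p2 head=0 tape=0[0]000111   (p2,0)→(p0,1,L)
state=p0 head=-1 tape=[0]1000111   (p0,0)→(p1,0,R)
state=p1 head=0 tape=0[1]000111   (p1,1)→(p3,1,R)
state=p3 head=1 tape=01[0]00111   (p3,0)→(p2,_,L)
state=p2 head=0 tape=0[1]_00111   (p2,1)→(p3,0,R)
state=p3 head=1 tape=00[_]00111   (p3,_)→(p0,1,L)
state=p0 head=0 tape=0[0]100111   (p0,0)→(p1,0,R)
state=p1 head=1 tape=00[1]00111   (p1,1)→(p3,1,R)
state=p3 head=2 tape=001[0]0111   (p3,0)→(p2,_,L)
state=p2 head=1 tape=00[1]_0111   (p2,1)→(p3,0,R)
state=p3 head=2 tape=000[_]0111   (p3,_)→(p0,1,L)
state=p0 head=1 tape=00[0]10111   (p0,0)→(p1,0,R)
state=p1 head=2 tape=000[1]0111   (p1,1)→(p3,1,R)
state=p3 head=3 tape=0001[0]111   (p3,0)→(p2,_,L)
state=p2 head=2 tape=000[1]_111   (p2,1)→(p3,0,R)
state=p3 head=3 tape=0000[_]111   (p3,_)→(p0,1,L)
state=p0 head=2 tape=000[0]1111   (p0,0)→(p1,0,R)
state=p1 head=3 tape=0000[1]111   (p1,1)→(p3,1,R)
state=p3 head=4 tape=00001[1]11   (p3,1)→(p0,_,R)
state=p0 head=5 tape=00001_[1]1   (p0,1)→(p4,0,L)
state=p4 head=4 tape=00001[_]01   (p4,_)→(p2,0,R)
state=p2 head=5 tape=000010[0]1   (p2,0)→(p0,1,L)
state=p0 head=4 tape=00001[0]11   (p0,0)→(p1,0,R)
state=p1 head=5 tape=000010[1]1
After 25 steps: state p1, head at 5, tape 00001011.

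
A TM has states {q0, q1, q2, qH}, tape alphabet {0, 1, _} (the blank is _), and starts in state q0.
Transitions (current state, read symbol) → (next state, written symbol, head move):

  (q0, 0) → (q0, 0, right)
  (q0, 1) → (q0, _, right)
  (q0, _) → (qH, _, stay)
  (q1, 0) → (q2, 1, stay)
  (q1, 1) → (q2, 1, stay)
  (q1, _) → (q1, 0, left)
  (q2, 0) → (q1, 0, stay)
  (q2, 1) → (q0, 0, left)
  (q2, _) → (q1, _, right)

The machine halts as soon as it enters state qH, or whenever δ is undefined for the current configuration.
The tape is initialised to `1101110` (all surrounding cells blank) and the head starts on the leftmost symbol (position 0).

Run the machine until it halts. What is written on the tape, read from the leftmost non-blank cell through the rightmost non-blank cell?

state=q0 head=0 tape=[1]101110_   (q0,1)→(q0,_,right)
state=q0 head=1 tape=_[1]01110_   (q0,1)→(q0,_,right)
state=q0 head=2 tape=__[0]1110_   (q0,0)→(q0,0,right)
state=q0 head=3 tape=__0[1]110_   (q0,1)→(q0,_,right)
state=q0 head=4 tape=__0_[1]10_   (q0,1)→(q0,_,right)
state=q0 head=5 tape=__0__[1]0_   (q0,1)→(q0,_,right)
state=q0 head=6 tape=__0___[0]_   (q0,0)→(q0,0,right)
state=q0 head=7 tape=__0___0[_]   (q0,_)→(qH,_,stay)
state=qH head=7 tape=__0___0[_]
The non-blank tape span at halt is 0___0.

0___0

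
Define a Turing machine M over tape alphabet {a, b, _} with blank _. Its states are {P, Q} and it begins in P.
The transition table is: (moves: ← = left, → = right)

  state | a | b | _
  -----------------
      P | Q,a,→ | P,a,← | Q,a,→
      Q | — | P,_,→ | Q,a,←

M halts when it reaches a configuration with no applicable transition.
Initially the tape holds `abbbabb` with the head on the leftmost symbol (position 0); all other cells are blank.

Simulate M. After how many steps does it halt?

4

state=P head=0 tape=[a]bbbabb   (P,a)→(Q,a,→)
state=Q head=1 tape=a[b]bbabb   (Q,b)→(P,_,→)
state=P head=2 tape=a_[b]babb   (P,b)→(P,a,←)
state=P head=1 tape=a[_]ababb   (P,_)→(Q,a,→)
state=Q head=2 tape=aa[a]babb
M halts after 4 transitions.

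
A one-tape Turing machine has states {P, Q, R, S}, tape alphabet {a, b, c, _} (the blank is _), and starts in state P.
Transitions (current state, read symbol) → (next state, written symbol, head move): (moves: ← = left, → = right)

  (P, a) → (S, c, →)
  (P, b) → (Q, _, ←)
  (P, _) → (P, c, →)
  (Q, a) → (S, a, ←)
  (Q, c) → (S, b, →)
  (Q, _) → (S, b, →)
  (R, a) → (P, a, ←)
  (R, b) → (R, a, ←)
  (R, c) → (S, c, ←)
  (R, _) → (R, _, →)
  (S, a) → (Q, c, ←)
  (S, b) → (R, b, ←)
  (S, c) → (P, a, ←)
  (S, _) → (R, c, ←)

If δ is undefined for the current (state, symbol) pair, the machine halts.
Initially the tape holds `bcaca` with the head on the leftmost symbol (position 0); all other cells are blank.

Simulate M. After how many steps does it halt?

P | __[b]caca   read b → write _, move ←, go to Q
Q | _[_]_caca   read _ → write b, move →, go to S
S | _b[_]caca   read _ → write c, move ←, go to R
R | _[b]ccaca   read b → write a, move ←, go to R
R | [_]accaca   read _ → write _, move →, go to R
R | _[a]ccaca   read a → write a, move ←, go to P
P | [_]accaca   read _ → write c, move →, go to P
P | c[a]ccaca   read a → write c, move →, go to S
S | cc[c]caca   read c → write a, move ←, go to P
P | c[c]acaca
M halts after 9 transitions.

9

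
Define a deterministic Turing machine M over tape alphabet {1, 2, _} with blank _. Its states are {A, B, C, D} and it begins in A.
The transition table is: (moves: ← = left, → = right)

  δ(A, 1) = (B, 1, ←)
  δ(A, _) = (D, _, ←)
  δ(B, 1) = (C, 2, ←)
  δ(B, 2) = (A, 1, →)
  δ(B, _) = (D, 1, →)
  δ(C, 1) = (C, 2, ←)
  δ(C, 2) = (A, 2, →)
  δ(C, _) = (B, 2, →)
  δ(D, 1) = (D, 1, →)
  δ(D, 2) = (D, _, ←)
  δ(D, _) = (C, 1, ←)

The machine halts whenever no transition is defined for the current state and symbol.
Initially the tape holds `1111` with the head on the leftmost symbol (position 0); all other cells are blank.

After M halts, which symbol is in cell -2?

2

A | __[1]111_   read 1 → write 1, move ←, go to B
B | _[_]1111_   read _ → write 1, move →, go to D
D | _1[1]111_   read 1 → write 1, move →, go to D
D | _11[1]11_   read 1 → write 1, move →, go to D
D | _111[1]1_   read 1 → write 1, move →, go to D
D | _1111[1]_   read 1 → write 1, move →, go to D
D | _11111[_]   read _ → write 1, move ←, go to C
C | _1111[1]1   read 1 → write 2, move ←, go to C
C | _111[1]21   read 1 → write 2, move ←, go to C
C | _11[1]221   read 1 → write 2, move ←, go to C
C | _1[1]2221   read 1 → write 2, move ←, go to C
C | _[1]22221   read 1 → write 2, move ←, go to C
C | [_]222221   read _ → write 2, move →, go to B
B | 2[2]22221   read 2 → write 1, move →, go to A
A | 21[2]2221
Cell -2 holds 2 when M halts.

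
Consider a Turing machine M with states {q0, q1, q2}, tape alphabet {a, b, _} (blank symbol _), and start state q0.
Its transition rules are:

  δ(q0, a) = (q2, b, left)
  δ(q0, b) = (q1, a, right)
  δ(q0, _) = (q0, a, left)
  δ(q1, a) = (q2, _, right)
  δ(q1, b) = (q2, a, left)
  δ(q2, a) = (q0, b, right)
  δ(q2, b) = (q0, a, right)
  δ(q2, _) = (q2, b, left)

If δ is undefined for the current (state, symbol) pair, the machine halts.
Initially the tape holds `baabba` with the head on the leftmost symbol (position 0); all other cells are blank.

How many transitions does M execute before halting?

state=q0 head=0 tape=[b]aabba__   (q0,b)→(q1,a,right)
state=q1 head=1 tape=a[a]abba__   (q1,a)→(q2,_,right)
state=q2 head=2 tape=a_[a]bba__   (q2,a)→(q0,b,right)
state=q0 head=3 tape=a_b[b]ba__   (q0,b)→(q1,a,right)
state=q1 head=4 tape=a_ba[b]a__   (q1,b)→(q2,a,left)
state=q2 head=3 tape=a_b[a]aa__   (q2,a)→(q0,b,right)
state=q0 head=4 tape=a_bb[a]a__   (q0,a)→(q2,b,left)
state=q2 head=3 tape=a_b[b]ba__   (q2,b)→(q0,a,right)
state=q0 head=4 tape=a_ba[b]a__   (q0,b)→(q1,a,right)
state=q1 head=5 tape=a_baa[a]__   (q1,a)→(q2,_,right)
state=q2 head=6 tape=a_baa_[_]_   (q2,_)→(q2,b,left)
state=q2 head=5 tape=a_baa[_]b_   (q2,_)→(q2,b,left)
state=q2 head=4 tape=a_ba[a]bb_   (q2,a)→(q0,b,right)
state=q0 head=5 tape=a_bab[b]b_   (q0,b)→(q1,a,right)
state=q1 head=6 tape=a_baba[b]_   (q1,b)→(q2,a,left)
state=q2 head=5 tape=a_bab[a]a_   (q2,a)→(q0,b,right)
state=q0 head=6 tape=a_babb[a]_   (q0,a)→(q2,b,left)
state=q2 head=5 tape=a_bab[b]b_   (q2,b)→(q0,a,right)
state=q0 head=6 tape=a_baba[b]_   (q0,b)→(q1,a,right)
state=q1 head=7 tape=a_babaa[_]
M halts after 19 transitions.

19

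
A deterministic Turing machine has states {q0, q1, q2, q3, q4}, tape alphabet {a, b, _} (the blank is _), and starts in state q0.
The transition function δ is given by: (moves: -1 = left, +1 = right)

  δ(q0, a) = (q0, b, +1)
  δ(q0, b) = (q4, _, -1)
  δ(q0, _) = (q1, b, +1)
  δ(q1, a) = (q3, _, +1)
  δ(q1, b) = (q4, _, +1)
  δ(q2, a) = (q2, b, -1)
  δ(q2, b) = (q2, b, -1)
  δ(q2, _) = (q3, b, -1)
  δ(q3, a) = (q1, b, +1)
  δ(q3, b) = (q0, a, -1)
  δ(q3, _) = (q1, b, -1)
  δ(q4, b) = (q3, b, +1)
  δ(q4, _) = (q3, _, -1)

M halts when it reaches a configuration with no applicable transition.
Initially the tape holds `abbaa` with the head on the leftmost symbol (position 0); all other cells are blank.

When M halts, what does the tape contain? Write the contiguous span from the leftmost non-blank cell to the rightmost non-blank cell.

q0 | __[a]bbaa   read a → write b, move +1, go to q0
q0 | __b[b]baa   read b → write _, move -1, go to q4
q4 | __[b]_baa   read b → write b, move +1, go to q3
q3 | __b[_]baa   read _ → write b, move -1, go to q1
q1 | __[b]bbaa   read b → write _, move +1, go to q4
q4 | ___[b]baa   read b → write b, move +1, go to q3
q3 | ___b[b]aa   read b → write a, move -1, go to q0
q0 | ___[b]aaa   read b → write _, move -1, go to q4
q4 | __[_]_aaa   read _ → write _, move -1, go to q3
q3 | _[_]__aaa   read _ → write b, move -1, go to q1
q1 | [_]b__aaa
The non-blank tape span at halt is b__aaa.

b__aaa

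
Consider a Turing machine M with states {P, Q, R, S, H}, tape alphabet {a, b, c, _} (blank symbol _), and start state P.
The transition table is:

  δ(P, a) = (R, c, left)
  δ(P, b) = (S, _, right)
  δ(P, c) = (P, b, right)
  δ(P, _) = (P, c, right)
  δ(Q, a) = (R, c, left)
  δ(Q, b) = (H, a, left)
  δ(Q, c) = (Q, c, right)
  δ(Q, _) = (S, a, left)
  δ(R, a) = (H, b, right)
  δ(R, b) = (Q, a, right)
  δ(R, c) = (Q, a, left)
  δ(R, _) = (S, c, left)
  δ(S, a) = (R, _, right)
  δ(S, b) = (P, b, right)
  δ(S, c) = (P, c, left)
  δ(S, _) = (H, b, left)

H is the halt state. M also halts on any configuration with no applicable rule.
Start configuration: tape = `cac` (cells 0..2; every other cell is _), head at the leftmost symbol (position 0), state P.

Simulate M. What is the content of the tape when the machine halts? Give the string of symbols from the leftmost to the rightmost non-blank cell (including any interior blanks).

state=P head=0 tape=[c]ac__   (P,c)→(P,b,right)
state=P head=1 tape=b[a]c__   (P,a)→(R,c,left)
state=R head=0 tape=[b]cc__   (R,b)→(Q,a,right)
state=Q head=1 tape=a[c]c__   (Q,c)→(Q,c,right)
state=Q head=2 tape=ac[c]__   (Q,c)→(Q,c,right)
state=Q head=3 tape=acc[_]_   (Q,_)→(S,a,left)
state=S head=2 tape=ac[c]a_   (S,c)→(P,c,left)
state=P head=1 tape=a[c]ca_   (P,c)→(P,b,right)
state=P head=2 tape=ab[c]a_   (P,c)→(P,b,right)
state=P head=3 tape=abb[a]_   (P,a)→(R,c,left)
state=R head=2 tape=ab[b]c_   (R,b)→(Q,a,right)
state=Q head=3 tape=aba[c]_   (Q,c)→(Q,c,right)
state=Q head=4 tape=abac[_]   (Q,_)→(S,a,left)
state=S head=3 tape=aba[c]a   (S,c)→(P,c,left)
state=P head=2 tape=ab[a]ca   (P,a)→(R,c,left)
state=R head=1 tape=a[b]cca   (R,b)→(Q,a,right)
state=Q head=2 tape=aa[c]ca   (Q,c)→(Q,c,right)
state=Q head=3 tape=aac[c]a   (Q,c)→(Q,c,right)
state=Q head=4 tape=aacc[a]   (Q,a)→(R,c,left)
state=R head=3 tape=aac[c]c   (R,c)→(Q,a,left)
state=Q head=2 tape=aa[c]ac   (Q,c)→(Q,c,right)
state=Q head=3 tape=aac[a]c   (Q,a)→(R,c,left)
state=R head=2 tape=aa[c]cc   (R,c)→(Q,a,left)
state=Q head=1 tape=a[a]acc   (Q,a)→(R,c,left)
state=R head=0 tape=[a]cacc   (R,a)→(H,b,right)
state=H head=1 tape=b[c]acc
The non-blank tape span at halt is bcacc.

bcacc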